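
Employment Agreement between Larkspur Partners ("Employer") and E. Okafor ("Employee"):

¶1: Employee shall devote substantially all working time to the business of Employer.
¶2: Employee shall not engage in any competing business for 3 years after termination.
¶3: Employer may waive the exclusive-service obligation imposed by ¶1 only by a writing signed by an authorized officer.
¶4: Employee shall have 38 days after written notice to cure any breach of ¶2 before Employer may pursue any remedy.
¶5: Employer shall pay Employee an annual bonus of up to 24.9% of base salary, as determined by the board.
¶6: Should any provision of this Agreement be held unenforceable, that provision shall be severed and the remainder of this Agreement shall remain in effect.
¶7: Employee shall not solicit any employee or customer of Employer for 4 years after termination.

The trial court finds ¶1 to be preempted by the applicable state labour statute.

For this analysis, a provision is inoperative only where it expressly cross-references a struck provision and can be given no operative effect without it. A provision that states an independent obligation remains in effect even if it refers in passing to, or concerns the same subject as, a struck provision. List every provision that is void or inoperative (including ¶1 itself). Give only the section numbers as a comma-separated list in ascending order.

1, 3

¶1 is struck. ¶3 merely fixes the waiver condition for ¶1; with ¶1 gone it has nothing to operate on and falls away. ¶6 is a severability clause and preserves every provision that can still be given independent effect. The provisions still in force are ¶2, ¶4, ¶5, ¶6, and ¶7.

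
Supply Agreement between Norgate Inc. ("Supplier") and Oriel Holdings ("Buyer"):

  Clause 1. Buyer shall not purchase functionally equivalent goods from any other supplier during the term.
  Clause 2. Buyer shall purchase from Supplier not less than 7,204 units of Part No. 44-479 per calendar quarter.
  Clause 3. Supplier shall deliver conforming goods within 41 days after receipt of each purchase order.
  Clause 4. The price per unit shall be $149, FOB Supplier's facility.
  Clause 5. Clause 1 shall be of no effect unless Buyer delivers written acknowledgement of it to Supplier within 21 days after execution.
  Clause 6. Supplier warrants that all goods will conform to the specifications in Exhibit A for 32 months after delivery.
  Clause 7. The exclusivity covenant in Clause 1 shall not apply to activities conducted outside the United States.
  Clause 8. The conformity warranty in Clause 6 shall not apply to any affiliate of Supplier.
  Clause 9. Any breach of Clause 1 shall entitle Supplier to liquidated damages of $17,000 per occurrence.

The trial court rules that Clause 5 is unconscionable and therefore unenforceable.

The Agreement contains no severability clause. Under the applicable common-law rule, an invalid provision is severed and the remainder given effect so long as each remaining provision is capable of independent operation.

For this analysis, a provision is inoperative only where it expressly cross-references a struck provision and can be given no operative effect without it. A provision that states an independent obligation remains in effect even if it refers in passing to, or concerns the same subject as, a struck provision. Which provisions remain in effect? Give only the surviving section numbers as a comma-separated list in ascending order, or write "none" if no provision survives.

1, 2, 3, 4, 6, 7, 8, 9

Clause 5 is struck. No other provision's operative terms depend on Clause 5. Under the stated default rule, only provisions that cannot operate independently fall away; the rest are enforced. That leaves Clause 1, Clause 2, Clause 3, Clause 4, Clause 6, Clause 7, Clause 8, and Clause 9 in effect.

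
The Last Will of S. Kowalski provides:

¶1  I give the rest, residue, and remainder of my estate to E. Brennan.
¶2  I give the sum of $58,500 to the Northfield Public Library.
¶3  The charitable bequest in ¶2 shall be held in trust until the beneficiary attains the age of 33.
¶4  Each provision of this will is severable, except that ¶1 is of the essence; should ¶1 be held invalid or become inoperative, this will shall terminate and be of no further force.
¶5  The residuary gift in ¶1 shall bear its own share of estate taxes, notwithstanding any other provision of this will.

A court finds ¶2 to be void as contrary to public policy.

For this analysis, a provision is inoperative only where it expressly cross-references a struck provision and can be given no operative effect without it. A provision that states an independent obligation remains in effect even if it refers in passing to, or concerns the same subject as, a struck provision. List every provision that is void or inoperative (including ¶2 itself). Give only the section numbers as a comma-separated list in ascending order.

¶2 is struck. ¶3 operates only by reference to ¶2, so it falls with ¶2. ¶4 makes ¶1 an essential term, but ¶1 is unaffected, so the severability proviso in ¶4 preserves the remaining provisions. The provisions still in force are ¶1, ¶4, and ¶5.

2, 3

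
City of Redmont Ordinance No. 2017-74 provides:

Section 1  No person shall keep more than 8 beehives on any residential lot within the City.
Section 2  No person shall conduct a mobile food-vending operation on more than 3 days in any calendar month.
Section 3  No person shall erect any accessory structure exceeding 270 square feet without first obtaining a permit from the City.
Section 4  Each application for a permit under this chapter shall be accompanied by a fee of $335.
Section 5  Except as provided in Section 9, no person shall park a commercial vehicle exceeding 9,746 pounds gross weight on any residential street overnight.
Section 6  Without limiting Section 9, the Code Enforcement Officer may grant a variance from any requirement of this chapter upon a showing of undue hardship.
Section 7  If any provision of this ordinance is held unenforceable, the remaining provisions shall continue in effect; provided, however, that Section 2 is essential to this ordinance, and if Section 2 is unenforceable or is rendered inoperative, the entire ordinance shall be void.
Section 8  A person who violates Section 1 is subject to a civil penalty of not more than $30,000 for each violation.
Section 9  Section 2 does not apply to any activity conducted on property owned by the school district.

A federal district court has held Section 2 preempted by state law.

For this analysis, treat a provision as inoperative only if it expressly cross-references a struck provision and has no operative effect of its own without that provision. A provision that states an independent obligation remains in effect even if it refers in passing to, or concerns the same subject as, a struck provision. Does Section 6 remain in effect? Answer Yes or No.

No

Section 2 is struck. The only function of Section 9 is the public-property exemption from Section 2, so it cannot stand once Section 2 is removed. Section 7 makes Section 2 an essential term, and Section 2 is the provision held invalid; under Section 7, the entire ordinance is therefore void. No provision of the ordinance survives. Section 6 is among the inoperative provisions, so the answer is no.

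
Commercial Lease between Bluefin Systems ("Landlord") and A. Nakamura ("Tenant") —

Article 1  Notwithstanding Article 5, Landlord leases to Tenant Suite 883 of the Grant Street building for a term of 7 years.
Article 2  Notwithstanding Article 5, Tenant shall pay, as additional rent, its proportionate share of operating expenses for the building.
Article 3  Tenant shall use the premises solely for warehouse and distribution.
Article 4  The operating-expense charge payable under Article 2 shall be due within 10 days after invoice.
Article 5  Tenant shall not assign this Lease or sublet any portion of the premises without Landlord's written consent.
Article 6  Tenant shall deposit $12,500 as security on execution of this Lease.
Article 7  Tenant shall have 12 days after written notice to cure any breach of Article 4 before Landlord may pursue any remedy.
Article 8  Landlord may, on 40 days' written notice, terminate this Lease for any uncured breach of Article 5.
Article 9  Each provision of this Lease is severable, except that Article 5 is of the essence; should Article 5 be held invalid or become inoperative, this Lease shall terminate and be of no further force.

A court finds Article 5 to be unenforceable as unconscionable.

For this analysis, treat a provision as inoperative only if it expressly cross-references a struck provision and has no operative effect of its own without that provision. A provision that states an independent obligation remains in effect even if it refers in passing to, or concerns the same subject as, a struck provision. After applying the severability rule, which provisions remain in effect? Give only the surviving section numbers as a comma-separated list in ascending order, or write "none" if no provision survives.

Article 5 is struck. Article 8 merely fixes the termination right for breach of Article 5; with Article 5 gone it has nothing to operate on and falls away. Article 9 makes Article 5 an essential term, and Article 5 is the provision held invalid; under Article 9, the entire Lease is therefore void. No provision of the Lease survives.

none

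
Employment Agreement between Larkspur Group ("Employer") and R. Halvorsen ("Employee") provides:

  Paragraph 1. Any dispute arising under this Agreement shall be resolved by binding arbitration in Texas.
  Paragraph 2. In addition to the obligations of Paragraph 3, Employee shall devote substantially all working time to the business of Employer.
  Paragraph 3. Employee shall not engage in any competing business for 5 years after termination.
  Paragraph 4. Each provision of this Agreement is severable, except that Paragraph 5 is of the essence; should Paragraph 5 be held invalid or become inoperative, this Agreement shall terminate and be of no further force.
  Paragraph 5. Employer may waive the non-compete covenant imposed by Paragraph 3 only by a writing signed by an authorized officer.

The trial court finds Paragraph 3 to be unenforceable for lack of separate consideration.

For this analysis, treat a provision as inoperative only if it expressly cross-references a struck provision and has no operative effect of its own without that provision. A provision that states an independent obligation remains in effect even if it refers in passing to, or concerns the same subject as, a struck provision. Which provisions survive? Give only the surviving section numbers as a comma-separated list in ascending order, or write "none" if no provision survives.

Paragraph 3 is struck. Paragraph 5 merely fixes the waiver condition for Paragraph 3; with Paragraph 3 gone it has nothing to operate on and falls away. Paragraph 4 makes Paragraph 5 an essential term, and Paragraph 5 has been rendered inoperative by the cascade; under Paragraph 4, the entire Agreement is therefore void. No provision of the Agreement survives.

none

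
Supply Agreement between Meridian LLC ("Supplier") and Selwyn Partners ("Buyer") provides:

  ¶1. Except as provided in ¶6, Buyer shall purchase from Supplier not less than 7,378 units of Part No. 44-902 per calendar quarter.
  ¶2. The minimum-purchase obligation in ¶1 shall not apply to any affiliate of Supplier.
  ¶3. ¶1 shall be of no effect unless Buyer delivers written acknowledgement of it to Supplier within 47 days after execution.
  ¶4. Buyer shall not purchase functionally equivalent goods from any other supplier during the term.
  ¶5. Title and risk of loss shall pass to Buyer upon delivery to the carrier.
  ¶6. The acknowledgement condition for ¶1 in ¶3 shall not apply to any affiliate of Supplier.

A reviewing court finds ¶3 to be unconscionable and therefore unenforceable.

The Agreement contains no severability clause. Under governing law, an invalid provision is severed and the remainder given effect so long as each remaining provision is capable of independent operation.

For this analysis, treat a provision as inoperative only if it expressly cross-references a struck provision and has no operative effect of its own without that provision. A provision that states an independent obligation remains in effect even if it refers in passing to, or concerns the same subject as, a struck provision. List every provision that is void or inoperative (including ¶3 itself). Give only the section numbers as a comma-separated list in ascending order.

3, 6

¶3 is struck. ¶6 operates only by reference to ¶3, so it falls with ¶3. ¶1 mentions ¶6 but its own obligation stands independently of ¶6, so ¶1 is not affected. Under the stated default rule, only provisions that cannot operate independently fall away; the rest are enforced. ¶1, ¶2, ¶4, and ¶5 remain in effect.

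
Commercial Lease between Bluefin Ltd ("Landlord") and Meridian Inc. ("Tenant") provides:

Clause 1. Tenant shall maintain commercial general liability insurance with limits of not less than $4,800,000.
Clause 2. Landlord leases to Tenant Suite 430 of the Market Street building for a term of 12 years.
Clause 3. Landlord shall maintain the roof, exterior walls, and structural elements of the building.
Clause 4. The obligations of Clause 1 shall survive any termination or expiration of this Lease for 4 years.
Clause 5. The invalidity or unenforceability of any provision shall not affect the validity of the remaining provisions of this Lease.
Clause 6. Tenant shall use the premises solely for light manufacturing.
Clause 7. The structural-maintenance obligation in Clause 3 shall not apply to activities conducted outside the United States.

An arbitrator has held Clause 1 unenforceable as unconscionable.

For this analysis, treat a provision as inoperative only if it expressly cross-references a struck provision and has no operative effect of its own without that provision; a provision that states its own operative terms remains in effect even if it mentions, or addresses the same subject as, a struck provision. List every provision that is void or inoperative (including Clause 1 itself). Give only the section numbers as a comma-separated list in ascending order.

Clause 1 is struck. Clause 4 operates only by reference to Clause 1, so it falls with Clause 1. Clause 5 is a severability clause and preserves every provision that can still be given independent effect. The provisions still in force are Clause 2, Clause 3, Clause 5, Clause 6, and Clause 7.

1, 4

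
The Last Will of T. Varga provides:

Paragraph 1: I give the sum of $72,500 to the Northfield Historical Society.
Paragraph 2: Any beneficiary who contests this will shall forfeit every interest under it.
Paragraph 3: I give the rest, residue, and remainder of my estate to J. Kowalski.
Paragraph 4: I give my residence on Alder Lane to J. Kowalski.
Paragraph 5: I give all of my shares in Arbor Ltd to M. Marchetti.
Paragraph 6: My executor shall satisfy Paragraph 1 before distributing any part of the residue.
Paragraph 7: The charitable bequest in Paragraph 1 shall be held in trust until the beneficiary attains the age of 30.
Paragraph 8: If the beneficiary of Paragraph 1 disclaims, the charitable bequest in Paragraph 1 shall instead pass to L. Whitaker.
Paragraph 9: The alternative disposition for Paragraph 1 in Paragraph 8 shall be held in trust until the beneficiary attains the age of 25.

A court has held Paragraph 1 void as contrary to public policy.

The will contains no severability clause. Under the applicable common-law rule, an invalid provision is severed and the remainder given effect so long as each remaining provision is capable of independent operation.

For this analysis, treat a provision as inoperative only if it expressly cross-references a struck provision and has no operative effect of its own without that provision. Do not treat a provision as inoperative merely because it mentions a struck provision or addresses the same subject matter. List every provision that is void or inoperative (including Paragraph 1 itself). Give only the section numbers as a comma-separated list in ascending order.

1, 6, 7, 8, 9

Paragraph 1 is struck. Paragraph 6 merely fixes the priority direction for Paragraph 1; with Paragraph 1 gone it has nothing to operate on and falls away. The only function of Paragraph 7 is the trust for Paragraph 1, so it cannot stand once Paragraph 1 is removed. Paragraph 8 merely fixes the alternative disposition for Paragraph 1; with Paragraph 1 gone it has nothing to operate on and falls away. Paragraph 9 operates only by reference to Paragraph 8, so it falls with Paragraph 8. With no severability clause, the stated default rule severs what cannot stand and enforces each remaining provision that can operate on its own. The provisions still in force are Paragraph 2, Paragraph 3, Paragraph 4, and Paragraph 5.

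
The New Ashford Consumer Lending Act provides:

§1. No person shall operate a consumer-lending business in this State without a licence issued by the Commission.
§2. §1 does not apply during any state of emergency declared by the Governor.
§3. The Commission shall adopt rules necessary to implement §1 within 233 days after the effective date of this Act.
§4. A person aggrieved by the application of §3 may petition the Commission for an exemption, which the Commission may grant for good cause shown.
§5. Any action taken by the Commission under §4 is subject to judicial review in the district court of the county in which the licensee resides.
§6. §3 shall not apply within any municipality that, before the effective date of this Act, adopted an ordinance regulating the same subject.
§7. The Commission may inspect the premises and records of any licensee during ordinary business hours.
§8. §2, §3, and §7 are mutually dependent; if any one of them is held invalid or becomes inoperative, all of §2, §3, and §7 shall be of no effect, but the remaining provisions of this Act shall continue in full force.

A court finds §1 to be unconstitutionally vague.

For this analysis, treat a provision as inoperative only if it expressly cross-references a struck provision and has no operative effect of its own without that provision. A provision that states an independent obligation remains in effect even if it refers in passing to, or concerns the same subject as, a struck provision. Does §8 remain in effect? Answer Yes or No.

Yes

§1 is struck. §2 merely fixes the emergency suspension of §1; with §1 gone it has nothing to operate on and falls away. The only function of §3 is the rulemaking mandate for §1, so it cannot stand once §1 is removed. §4 has no operative effect of its own apart from §3 and is therefore inoperative. §6 has no operative effect of its own apart from §3 and is therefore inoperative. The only function of §5 is the judicial-review right for §4, so it cannot stand once §4 is removed. §8 declares §2, §3, and §7 mutually dependent; since one of them has fallen, all of them are of no effect. That brings down §7 as well. The remainder continues in force under §8. Only §8 remains in effect. §8 is among the surviving provisions, so the answer is yes.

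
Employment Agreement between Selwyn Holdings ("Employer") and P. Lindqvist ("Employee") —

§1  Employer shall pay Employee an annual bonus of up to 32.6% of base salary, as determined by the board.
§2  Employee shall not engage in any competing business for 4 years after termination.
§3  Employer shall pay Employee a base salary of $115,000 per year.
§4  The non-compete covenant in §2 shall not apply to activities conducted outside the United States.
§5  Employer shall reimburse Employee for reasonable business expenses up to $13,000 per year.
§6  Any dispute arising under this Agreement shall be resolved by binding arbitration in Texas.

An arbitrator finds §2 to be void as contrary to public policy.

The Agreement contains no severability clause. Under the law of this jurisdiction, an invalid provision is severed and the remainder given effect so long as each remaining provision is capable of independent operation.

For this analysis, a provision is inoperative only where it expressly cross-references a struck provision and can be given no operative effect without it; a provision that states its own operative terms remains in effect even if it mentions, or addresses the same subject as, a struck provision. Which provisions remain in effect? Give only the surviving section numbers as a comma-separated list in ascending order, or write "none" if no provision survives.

§2 is struck. §4 operates only by reference to §2, so it falls with §2. With no severability clause, the stated default rule severs what cannot stand and enforces each remaining provision that can operate on its own. §1, §3, §5, and §6 remain in effect.

1, 3, 5, 6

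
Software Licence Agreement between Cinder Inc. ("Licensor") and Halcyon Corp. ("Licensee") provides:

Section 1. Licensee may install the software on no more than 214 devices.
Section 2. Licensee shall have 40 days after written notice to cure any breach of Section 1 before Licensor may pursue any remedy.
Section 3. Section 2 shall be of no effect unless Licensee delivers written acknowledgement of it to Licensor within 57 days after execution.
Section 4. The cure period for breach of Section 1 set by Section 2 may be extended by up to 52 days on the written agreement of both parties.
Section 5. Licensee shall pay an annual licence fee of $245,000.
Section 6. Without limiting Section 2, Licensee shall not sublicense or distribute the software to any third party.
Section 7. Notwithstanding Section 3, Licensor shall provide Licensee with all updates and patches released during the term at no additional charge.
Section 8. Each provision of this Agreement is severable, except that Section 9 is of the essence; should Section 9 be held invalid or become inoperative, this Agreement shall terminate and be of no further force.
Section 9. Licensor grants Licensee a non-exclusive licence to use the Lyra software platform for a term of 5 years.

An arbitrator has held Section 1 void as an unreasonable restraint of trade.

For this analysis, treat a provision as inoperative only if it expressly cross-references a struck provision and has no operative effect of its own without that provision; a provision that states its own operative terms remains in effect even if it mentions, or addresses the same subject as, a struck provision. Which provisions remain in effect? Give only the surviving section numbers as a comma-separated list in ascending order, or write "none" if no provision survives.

Section 1 is struck. The only function of Section 2 is the cure period for breach of Section 1, so it cannot stand once Section 1 is removed. The only function of Section 3 is the acknowledgement condition for Section 2, so it cannot stand once Section 2 is removed. Section 4 has no operative effect of its own apart from Section 2 and is therefore inoperative. Although Section 7 refers to Section 3, its operative terms do not depend on Section 3, so it remains in effect. Although Section 6 refers to Section 2, its operative terms do not depend on Section 2, so it remains in effect. Section 8 makes Section 9 an essential term, but Section 9 is unaffected, so the severability proviso in Section 8 preserves the remaining provisions. That leaves Section 5, Section 6, Section 7, Section 8, and Section 9 in effect.

5, 6, 7, 8, 9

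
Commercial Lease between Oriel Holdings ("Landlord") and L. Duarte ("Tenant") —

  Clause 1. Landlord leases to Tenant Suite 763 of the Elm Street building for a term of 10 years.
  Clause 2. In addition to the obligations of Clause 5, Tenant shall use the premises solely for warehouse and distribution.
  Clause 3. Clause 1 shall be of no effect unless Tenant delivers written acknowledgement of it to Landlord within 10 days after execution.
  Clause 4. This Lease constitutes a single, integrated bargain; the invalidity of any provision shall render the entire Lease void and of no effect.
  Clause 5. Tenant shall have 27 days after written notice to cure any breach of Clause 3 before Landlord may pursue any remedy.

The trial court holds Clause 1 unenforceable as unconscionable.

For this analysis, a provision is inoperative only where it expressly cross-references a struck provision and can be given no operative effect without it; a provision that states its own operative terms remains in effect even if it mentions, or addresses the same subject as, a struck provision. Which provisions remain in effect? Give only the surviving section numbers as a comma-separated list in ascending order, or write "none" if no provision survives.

Clause 1 is struck. Clause 3 merely fixes the acknowledgement condition for Clause 1; with Clause 1 gone it has nothing to operate on and falls away. The only function of Clause 5 is the cure period for breach of Clause 3, so it cannot stand once Clause 3 is removed. Clause 4 provides that the Lease is not severable, so the invalidity of any one provision voids the entire Lease. No provision of the Lease survives.

none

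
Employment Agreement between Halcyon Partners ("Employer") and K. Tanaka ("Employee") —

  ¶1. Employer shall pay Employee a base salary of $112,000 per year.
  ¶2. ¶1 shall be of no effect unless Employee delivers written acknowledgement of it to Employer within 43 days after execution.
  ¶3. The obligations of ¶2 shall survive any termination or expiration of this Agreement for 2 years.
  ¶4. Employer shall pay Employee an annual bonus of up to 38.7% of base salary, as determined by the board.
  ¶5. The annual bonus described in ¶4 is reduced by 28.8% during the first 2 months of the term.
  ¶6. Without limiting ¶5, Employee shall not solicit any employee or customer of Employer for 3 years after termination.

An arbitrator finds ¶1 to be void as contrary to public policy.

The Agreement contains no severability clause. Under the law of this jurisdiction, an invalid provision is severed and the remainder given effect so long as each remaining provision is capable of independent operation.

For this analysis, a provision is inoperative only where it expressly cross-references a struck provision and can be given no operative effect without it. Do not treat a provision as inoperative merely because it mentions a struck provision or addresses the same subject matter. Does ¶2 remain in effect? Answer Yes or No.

No

¶1 is struck. ¶2 operates only by reference to ¶1, so it falls with ¶1. ¶3 has no operative effect of its own apart from ¶2 and is therefore inoperative. Under the stated default rule, only provisions that cannot operate independently fall away; the rest are enforced. ¶4, ¶5, and ¶6 remain in effect. ¶2 is among the inoperative provisions, so the answer is no.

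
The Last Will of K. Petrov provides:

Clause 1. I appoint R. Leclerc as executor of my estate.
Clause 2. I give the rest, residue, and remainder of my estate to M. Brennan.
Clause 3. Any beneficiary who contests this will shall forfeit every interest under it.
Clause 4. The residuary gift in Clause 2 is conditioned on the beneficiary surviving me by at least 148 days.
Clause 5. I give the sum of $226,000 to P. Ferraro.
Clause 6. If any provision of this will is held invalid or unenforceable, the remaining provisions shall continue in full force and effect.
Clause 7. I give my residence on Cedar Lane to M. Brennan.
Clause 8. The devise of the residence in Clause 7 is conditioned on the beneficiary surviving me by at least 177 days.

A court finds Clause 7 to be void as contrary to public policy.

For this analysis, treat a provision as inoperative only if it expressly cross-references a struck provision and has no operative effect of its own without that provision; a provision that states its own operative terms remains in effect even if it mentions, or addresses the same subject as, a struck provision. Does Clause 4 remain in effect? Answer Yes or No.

Yes

Clause 7 is struck. The only function of Clause 8 is the survivorship condition on Clause 7, so it cannot stand once Clause 7 is removed. Under the severability clause in Clause 6, the remaining provisions continue in force. The provisions still in force are Clause 1, Clause 2, Clause 3, Clause 4, Clause 5, and Clause 6. Clause 4 is among the surviving provisions, so the answer is yes.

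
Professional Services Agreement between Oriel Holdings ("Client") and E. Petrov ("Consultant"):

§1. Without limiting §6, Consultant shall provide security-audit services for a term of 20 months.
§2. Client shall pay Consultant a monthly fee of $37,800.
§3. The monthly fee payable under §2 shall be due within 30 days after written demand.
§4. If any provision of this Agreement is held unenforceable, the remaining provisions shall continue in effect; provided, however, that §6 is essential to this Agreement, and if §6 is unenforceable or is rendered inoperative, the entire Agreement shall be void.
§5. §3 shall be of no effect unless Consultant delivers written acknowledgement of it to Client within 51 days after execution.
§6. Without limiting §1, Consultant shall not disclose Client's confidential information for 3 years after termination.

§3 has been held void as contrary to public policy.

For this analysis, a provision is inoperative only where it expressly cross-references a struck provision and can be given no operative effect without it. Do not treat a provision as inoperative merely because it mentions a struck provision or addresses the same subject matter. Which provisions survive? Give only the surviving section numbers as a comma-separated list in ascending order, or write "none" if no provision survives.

1, 2, 4, 6

§3 is struck. The only function of §5 is the acknowledgement condition for §3, so it cannot stand once §3 is removed. §4 makes §6 an essential term, but §6 is unaffected, so the severability proviso in §4 preserves the remaining provisions. The provisions still in force are §1, §2, §4, and §6.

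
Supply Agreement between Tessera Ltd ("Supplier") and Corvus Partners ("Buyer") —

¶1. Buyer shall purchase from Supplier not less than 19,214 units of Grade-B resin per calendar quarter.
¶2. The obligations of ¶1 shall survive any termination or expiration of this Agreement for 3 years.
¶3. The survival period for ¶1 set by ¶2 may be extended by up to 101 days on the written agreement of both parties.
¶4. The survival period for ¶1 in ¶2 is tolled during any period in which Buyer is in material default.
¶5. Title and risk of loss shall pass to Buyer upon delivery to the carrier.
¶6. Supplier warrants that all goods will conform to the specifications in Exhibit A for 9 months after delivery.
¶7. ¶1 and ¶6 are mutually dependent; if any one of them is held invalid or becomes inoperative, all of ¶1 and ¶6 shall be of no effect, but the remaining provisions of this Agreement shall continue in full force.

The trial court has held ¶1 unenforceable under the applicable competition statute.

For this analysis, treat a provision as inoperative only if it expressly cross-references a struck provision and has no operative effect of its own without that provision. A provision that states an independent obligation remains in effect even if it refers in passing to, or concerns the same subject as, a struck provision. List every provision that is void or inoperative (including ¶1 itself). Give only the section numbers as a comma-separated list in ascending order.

¶1 is struck. The only function of ¶2 is the survival period for ¶1, so it cannot stand once ¶1 is removed. ¶3 has no operative effect of its own apart from ¶2 and is therefore inoperative. ¶4 does nothing except set the tolling of the survival period for ¶1 by reference to ¶2; with ¶2 gone it has no independent effect and is inoperative. ¶7 declares ¶1 and ¶6 mutually dependent; since one of them has fallen, all of them are of no effect. That brings down ¶6 as well. The remainder continues in force under ¶7. ¶5 and ¶7 remain in effect.

1, 2, 3, 4, 6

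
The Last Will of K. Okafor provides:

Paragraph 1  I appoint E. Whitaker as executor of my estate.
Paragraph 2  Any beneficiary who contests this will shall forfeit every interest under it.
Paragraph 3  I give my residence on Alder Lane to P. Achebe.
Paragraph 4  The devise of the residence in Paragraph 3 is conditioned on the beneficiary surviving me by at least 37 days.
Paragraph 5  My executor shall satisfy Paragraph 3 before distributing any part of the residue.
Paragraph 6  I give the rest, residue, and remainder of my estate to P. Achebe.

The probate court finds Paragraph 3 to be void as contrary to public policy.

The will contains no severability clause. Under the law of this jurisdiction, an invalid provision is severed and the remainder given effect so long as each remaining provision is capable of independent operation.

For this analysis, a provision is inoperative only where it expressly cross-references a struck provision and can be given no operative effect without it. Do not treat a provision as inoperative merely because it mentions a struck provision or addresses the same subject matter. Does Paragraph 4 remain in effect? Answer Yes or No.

Paragraph 3 is struck. Paragraph 4 operates only by reference to Paragraph 3, so it falls with Paragraph 3. Paragraph 5 operates only by reference to Paragraph 3, so it falls with Paragraph 3. With no severability clause, the stated default rule severs what cannot stand and enforces each remaining provision that can operate on its own. That leaves Paragraph 1, Paragraph 2, and Paragraph 6 in effect. Paragraph 4 is among the inoperative provisions, so the answer is no.

No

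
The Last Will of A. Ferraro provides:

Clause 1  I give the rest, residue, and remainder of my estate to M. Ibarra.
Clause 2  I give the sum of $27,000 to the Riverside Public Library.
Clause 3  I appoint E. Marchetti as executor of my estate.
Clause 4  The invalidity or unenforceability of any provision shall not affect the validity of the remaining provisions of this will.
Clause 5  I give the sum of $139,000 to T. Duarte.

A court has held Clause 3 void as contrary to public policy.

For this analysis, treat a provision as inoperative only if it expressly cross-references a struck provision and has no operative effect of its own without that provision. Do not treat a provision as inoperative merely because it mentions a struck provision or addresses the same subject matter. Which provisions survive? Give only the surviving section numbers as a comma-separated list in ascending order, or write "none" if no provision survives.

1, 2, 4, 5

Clause 3 is struck. No other provision's operative terms depend on Clause 3. Under the severability clause in Clause 4, the remaining provisions continue in force. Clause 1, Clause 2, Clause 4, and Clause 5 remain in effect.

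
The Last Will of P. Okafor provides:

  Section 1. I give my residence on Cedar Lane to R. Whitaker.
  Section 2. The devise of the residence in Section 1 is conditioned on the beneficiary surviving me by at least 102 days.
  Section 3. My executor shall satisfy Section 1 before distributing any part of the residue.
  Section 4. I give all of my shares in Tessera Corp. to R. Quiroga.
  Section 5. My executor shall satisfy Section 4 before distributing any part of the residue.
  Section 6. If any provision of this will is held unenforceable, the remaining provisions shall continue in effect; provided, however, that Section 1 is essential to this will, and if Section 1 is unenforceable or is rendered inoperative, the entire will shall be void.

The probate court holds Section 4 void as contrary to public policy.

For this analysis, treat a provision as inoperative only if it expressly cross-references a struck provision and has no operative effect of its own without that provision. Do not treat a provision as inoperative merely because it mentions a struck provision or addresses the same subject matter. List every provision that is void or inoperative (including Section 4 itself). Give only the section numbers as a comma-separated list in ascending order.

Section 4 is struck. Section 5 operates only by reference to Section 4, so it falls with Section 4. Section 6 makes Section 1 an essential term, but Section 1 is unaffected, so the severability proviso in Section 6 preserves the remaining provisions. Section 1, Section 2, Section 3, and Section 6 remain in effect.

4, 5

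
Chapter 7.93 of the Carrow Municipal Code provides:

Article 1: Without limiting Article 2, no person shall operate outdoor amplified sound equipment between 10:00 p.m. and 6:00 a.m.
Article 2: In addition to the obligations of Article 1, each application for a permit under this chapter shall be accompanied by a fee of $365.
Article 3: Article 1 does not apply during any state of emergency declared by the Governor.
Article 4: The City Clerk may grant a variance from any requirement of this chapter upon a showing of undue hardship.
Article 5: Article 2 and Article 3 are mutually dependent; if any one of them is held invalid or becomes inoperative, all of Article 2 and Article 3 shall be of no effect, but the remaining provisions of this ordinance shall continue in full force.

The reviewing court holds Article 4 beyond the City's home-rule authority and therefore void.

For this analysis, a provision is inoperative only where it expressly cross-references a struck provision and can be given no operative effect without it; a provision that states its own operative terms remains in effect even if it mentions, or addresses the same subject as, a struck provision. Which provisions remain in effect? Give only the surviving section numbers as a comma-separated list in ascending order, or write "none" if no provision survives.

1, 2, 3, 5

Article 4 is struck. No other provision's operative terms depend on Article 4. Article 5 ties Article 2 and Article 3 together, but none of those is affected here; the remaining provisions continue in force under Article 5. The provisions still in force are Article 1, Article 2, Article 3, and Article 5.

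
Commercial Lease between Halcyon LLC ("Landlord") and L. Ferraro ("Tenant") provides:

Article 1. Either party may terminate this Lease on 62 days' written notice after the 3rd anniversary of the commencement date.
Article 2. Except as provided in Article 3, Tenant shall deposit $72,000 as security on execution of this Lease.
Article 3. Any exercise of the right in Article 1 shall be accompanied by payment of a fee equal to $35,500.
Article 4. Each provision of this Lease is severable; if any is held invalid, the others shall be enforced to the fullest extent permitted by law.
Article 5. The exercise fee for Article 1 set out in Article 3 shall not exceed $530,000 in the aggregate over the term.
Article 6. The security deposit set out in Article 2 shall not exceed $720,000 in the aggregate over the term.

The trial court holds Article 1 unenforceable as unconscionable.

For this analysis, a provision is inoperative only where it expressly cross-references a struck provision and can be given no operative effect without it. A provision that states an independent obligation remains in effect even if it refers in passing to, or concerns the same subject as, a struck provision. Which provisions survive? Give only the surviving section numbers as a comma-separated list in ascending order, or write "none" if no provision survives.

2, 4, 6

Article 1 is struck. Article 3 operates only by reference to Article 1, so it falls with Article 1. The whole of Article 5 is the aggregate cap on the exercise fee for Article 1, defined by reference to Article 3, so Article 5 cannot stand once Article 3 is removed. Article 2 mentions Article 3 but its own obligation stands independently of Article 3, so Article 2 is not affected. Article 4 is a severability clause and preserves every provision that can still be given independent effect. Article 2, Article 4, and Article 6 remain in effect.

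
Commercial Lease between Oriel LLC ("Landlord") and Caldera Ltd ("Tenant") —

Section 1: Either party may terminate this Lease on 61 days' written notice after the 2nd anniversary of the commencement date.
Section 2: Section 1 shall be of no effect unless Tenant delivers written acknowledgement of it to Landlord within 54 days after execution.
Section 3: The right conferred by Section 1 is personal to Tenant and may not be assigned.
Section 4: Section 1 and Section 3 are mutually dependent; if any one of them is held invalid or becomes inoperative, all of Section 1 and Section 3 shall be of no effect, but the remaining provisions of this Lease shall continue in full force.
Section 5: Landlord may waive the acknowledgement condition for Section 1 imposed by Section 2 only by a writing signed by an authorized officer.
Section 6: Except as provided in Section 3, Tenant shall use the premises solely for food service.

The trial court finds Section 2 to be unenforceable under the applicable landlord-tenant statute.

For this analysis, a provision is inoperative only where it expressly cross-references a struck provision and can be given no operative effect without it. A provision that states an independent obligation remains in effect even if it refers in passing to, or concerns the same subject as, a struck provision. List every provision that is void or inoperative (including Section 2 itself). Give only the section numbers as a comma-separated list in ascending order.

Section 2 is struck. Section 5 has no operative effect of its own apart from Section 2 and is therefore inoperative. Section 4 ties Section 1 and Section 3 together, but none of those is affected here; the remaining provisions continue in force under Section 4. Section 1, Section 3, Section 4, and Section 6 remain in effect.

2, 5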